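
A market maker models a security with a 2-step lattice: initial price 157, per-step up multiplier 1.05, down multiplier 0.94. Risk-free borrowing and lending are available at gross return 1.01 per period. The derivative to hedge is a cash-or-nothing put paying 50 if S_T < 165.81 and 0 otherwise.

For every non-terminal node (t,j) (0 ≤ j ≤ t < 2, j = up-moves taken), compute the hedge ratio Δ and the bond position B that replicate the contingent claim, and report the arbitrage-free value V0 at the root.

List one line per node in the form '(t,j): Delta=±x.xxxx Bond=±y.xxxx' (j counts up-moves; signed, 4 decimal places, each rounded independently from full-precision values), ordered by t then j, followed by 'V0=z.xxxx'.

(0,0): Delta=-1.8242 Bond=315.5581
(1,0): Delta=0.0000 Bond=49.5050
(1,1): Delta=-2.7573 Bond=472.5473
V0=29.1658

Risk-neutral probability p* = (R−d)/(u−d) = (1.01−0.94)/(1.05−0.94) = 0.6364.
Terminal values V(2,·): V(2,0)=50.0000, V(2,1)=50.0000, V(2,2)=0.0000
(1,0): S=147.5800. Δ = (V_up−V_dn)/(S_up−S_dn) = (50.0000−50.0000)/(154.9590−138.7252) = 0.0000. V = [p*·50.0000 + (1−p*)·50.0000]/1.01 = 49.5050. B = V − Δ·S = 49.5050.
(1,1): S=164.8500. Δ = (V_up−V_dn)/(S_up−S_dn) = (0.0000−50.0000)/(173.0925−154.9590) = -2.7573. V = [p*·0.0000 + (1−p*)·50.0000]/1.01 = 18.0018. B = V − Δ·S = 472.5473.
(0,0): S=157.0000. Δ = (V_up−V_dn)/(S_up−S_dn) = (18.0018−49.5050)/(164.8500−147.5800) = -1.8242. V = [p*·18.0018 + (1−p*)·49.5050]/1.01 = 29.1658. B = V − Δ·S = 315.5581.
Root portfolio cost Δ·157+B reproduces V0=29.1658.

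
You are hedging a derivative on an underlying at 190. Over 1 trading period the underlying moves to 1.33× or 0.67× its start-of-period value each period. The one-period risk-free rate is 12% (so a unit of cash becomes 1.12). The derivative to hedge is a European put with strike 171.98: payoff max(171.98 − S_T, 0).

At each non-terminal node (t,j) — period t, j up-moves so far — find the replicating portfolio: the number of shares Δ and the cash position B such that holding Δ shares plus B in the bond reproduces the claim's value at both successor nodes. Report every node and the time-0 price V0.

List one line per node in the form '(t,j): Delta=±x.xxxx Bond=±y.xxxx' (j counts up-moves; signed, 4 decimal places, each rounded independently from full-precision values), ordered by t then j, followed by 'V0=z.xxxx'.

(0,0): Delta=-0.3563 Bond=80.3902
V0=12.6932

Risk-neutral probability p* = (R−d)/(u−d) = (1.12−0.67)/(1.33−0.67) = 0.6818.
Terminal values V(1,·): V(1,0)=44.6800, V(1,1)=0.0000
Node (0,0) S=190.0000: V=(p*·0.0000+(1−p*)·44.6800)/1.12=12.6932; Δ=(0.0000−44.6800)/(252.7000−127.3000)=-0.3563; B=V−Δ·S=80.3902
Check: Δ(0,0)·S0 + B(0,0) = 12.6932 = V0.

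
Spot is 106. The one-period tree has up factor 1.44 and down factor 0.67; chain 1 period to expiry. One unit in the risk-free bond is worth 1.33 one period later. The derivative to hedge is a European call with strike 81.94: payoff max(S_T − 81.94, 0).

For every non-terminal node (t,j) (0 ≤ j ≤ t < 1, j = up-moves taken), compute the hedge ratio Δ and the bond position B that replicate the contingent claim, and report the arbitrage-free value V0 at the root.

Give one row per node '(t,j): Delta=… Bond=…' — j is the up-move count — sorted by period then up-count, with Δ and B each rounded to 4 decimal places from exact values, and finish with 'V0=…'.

(0,0): Delta=0.8662 Bond=-46.2543
V0=45.5639

The replicating-portfolio and risk-neutral prices coincide; use p* = (1.33−0.67)/(1.44−0.67) = 0.8571 for the latter.
Terminal values V(1,·): V(1,0)=0.0000, V(1,1)=70.7000
  t=0,j=0: stock 106.0000 → up 152.6400 (V=70.7000), down 71.0200 (V=0.0000). Price 45.5639; hedge Δ=0.8662, bond B=-46.2543.
Each (Δ,B) replicates both successor values, so the strategy is self-financing and V0 is arbitrage-free.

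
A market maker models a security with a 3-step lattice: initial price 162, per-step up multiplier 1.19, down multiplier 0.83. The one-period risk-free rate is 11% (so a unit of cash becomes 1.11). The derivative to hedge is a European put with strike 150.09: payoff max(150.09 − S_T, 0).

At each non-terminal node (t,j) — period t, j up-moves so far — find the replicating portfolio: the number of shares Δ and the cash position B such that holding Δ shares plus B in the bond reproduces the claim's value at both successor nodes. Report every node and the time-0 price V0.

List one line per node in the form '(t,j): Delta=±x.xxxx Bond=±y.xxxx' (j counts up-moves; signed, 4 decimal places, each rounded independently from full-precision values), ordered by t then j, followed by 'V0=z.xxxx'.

The replicating-portfolio and risk-neutral prices coincide; use p* = (1.11−0.83)/(1.19−0.83) = 0.7778 for the latter.
Payoff layer (t=3): V(3,0)=57.4605, V(3,1)=17.2839, V(3,2)=0.0000, V(3,3)=0.0000
  t=2,j=0: stock 111.6018 → up 132.8061 (V=17.2839), down 92.6295 (V=57.4605). Price 23.6144; hedge Δ=-1.0000, bond B=135.2162.
  t=2,j=1: stock 160.0074 → up 190.4088 (V=0.0000), down 132.8061 (V=17.2839). Price 3.4602; hedge Δ=-0.3001, bond B=51.4709.
  t=2,j=2: stock 229.4082 → up 272.9958 (V=0.0000), down 190.4088 (V=0.0000). Price 0.0000; hedge Δ=0.0000, bond B=0.0000.
  t=1,j=0: stock 134.4600 → up 160.0074 (V=3.4602), down 111.6018 (V=23.6144). Price 7.1522; hedge Δ=-0.4164, bond B=63.1360.
  t=1,j=1: stock 192.7800 → up 229.4082 (V=0.0000), down 160.0074 (V=3.4602). Price 0.6927; hedge Δ=-0.0499, bond B=10.3045.
  t=0,j=0: stock 162.0000 → up 192.7800 (V=0.6927), down 134.4600 (V=7.1522). Price 1.9173; hedge Δ=-0.1108, bond B=19.8602.
Root portfolio cost Δ·162+B reproduces V0=1.9173.

(0,0): Delta=-0.1108 Bond=19.8602
(1,0): Delta=-0.4164 Bond=63.1360
(1,1): Delta=-0.0499 Bond=10.3045
(2,0): Delta=-1.0000 Bond=135.2162
(2,1): Delta=-0.3001 Bond=51.4709
(2,2): Delta=0.0000 Bond=0.0000
V0=1.9173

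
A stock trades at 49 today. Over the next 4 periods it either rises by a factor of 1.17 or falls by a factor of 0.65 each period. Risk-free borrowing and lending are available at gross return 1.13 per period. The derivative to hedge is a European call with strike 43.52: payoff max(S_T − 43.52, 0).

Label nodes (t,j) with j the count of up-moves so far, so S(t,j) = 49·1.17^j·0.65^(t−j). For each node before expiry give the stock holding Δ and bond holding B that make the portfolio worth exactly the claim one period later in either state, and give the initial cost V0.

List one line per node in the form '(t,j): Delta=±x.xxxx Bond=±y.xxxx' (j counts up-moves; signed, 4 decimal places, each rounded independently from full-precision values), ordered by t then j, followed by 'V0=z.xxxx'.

(0,0): Delta=0.9131 Bond=-22.1230
(1,0): Delta=0.3018 Bond=-5.5298
(1,1): Delta=0.9414 Bond=-26.6214
(2,0): Delta=0.0000 Bond=0.0000
(2,1): Delta=0.3158 Bond=-6.7694
(2,2): Delta=0.9704 Bond=-32.0249
(3,0): Delta=0.0000 Bond=0.0000
(3,1): Delta=0.0000 Bond=0.0000
(3,2): Delta=0.3304 Bond=-8.2869
(3,3): Delta=1.0000 Bond=-38.5133
V0=22.6194

The replicating-portfolio and risk-neutral prices coincide; use p* = (1.13−0.65)/(1.17−0.65) = 0.9231 for the latter.
Terminal payoffs: V(4,0)=0.0000, V(4,1)=0.0000, V(4,2)=0.0000, V(4,3)=7.4914, V(4,4)=48.3005
(3,0): S=13.4566. Δ = (V_up−V_dn)/(S_up−S_dn) = (0.0000−0.0000)/(15.7443−8.7468) = 0.0000. V = [p*·0.0000 + (1−p*)·0.0000]/1.13 = 0.0000. B = V − Δ·S = 0.0000.
(3,1): S=24.2219. Δ = (V_up−V_dn)/(S_up−S_dn) = (0.0000−0.0000)/(28.3397−15.7443) = 0.0000. V = [p*·0.0000 + (1−p*)·0.0000]/1.13 = 0.0000. B = V − Δ·S = 0.0000.
(3,2): S=43.5995. Δ = (V_up−V_dn)/(S_up−S_dn) = (7.4914−0.0000)/(51.0114−28.3397) = 0.3304. V = [p*·7.4914 + (1−p*)·0.0000]/1.13 = 6.1196. B = V − Δ·S = -8.2869.
(3,3): S=78.4790. Δ = (V_up−V_dn)/(S_up−S_dn) = (48.3005−7.4914)/(91.8205−51.0114) = 1.0000. V = [p*·48.3005 + (1−p*)·7.4914]/1.13 = 39.9658. B = V − Δ·S = -38.5133.
(2,0): S=20.7025. Δ = (V_up−V_dn)/(S_up−S_dn) = (0.0000−0.0000)/(24.2219−13.4566) = 0.0000. V = [p*·0.0000 + (1−p*)·0.0000]/1.13 = 0.0000. B = V − Δ·S = 0.0000.
(2,1): S=37.2645. Δ = (V_up−V_dn)/(S_up−S_dn) = (6.1196−0.0000)/(43.5995−24.2219) = 0.3158. V = [p*·6.1196 + (1−p*)·0.0000]/1.13 = 4.9990. B = V − Δ·S = -6.7694.
(2,2): S=67.0761. Δ = (V_up−V_dn)/(S_up−S_dn) = (39.9658−6.1196)/(78.4790−43.5995) = 0.9704. V = [p*·39.9658 + (1−p*)·6.1196]/1.13 = 33.0639. B = V − Δ·S = -32.0249.
(1,0): S=31.8500. Δ = (V_up−V_dn)/(S_up−S_dn) = (4.9990−0.0000)/(37.2645−20.7025) = 0.3018. V = [p*·4.9990 + (1−p*)·0.0000]/1.13 = 4.0836. B = V − Δ·S = -5.5298.
(1,1): S=57.3300. Δ = (V_up−V_dn)/(S_up−S_dn) = (33.0639−4.9990)/(67.0761−37.2645) = 0.9414. V = [p*·33.0639 + (1−p*)·4.9990]/1.13 = 27.3496. B = V − Δ·S = -26.6214.
(0,0): S=49.0000. Δ = (V_up−V_dn)/(S_up−S_dn) = (27.3496−4.0836)/(57.3300−31.8500) = 0.9131. V = [p*·27.3496 + (1−p*)·4.0836]/1.13 = 22.6194. B = V − Δ·S = -22.1230.
Each (Δ,B) replicates both successor values, so the strategy is self-financing and V0 is arbitrage-free.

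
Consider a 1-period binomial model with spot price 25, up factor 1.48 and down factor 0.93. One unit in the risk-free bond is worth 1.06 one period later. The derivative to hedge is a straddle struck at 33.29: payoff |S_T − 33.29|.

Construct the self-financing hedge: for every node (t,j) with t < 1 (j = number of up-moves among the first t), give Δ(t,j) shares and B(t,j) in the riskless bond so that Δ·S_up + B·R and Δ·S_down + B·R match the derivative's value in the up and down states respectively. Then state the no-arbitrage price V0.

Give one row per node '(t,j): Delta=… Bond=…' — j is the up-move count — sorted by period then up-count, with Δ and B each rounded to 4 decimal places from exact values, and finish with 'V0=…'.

(0,0): Delta=-0.4604 Bond=19.5693
V0=8.0602

The replicating-portfolio and risk-neutral prices coincide; use p* = (1.06−0.93)/(1.48−0.93) = 0.2364 for the latter.
Payoff layer (t=1): V(1,0)=10.0400, V(1,1)=3.7100
  t=0,j=0: stock 25.0000 → up 37.0000 (V=3.7100), down 23.2500 (V=10.0400). Price 8.0602; hedge Δ=-0.4604, bond B=19.5693.
Each (Δ,B) replicates both successor values, so the strategy is self-financing and V0 is arbitrage-free.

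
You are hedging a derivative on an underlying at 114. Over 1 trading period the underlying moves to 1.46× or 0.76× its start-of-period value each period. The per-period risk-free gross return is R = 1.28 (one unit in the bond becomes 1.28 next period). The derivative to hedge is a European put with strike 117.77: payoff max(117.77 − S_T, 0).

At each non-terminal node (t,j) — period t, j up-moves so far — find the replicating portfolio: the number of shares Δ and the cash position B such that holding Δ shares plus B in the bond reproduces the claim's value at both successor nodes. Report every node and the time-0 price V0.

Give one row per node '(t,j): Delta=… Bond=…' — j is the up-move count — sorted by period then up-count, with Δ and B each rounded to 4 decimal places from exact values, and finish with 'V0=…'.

Under the risk-neutral measure, an up-move has probability p* = (R−d)/(u−d) = 0.7429 and values discount at R = 1.28.
Terminal payoffs: V(1,0)=31.1300, V(1,1)=0.0000
(0,0): S=114.0000. Δ = (V_up−V_dn)/(S_up−S_dn) = (0.0000−31.1300)/(166.4400−86.6400) = -0.3901. V = [p*·0.0000 + (1−p*)·31.1300]/1.28 = 6.2538. B = V − Δ·S = 50.7252.
Self-financing check: at every node Δ·S+B equals the discounted successor values.

(0,0): Delta=-0.3901 Bond=50.7252
V0=6.2538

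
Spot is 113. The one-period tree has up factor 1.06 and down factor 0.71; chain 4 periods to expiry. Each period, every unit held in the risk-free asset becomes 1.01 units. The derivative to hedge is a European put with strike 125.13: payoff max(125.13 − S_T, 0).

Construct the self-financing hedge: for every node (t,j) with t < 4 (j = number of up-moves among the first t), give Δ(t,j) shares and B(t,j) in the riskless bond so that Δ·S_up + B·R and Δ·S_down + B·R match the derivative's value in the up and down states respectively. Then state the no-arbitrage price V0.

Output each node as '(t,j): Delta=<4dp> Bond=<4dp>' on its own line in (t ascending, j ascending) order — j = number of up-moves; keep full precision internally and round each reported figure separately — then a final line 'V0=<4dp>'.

The replicating-portfolio and risk-neutral prices coincide; use p* = (1.01−0.71)/(1.06−0.71) = 0.8571 for the latter.
Terminal payoffs: V(4,0)=96.4148, V(4,1)=82.2594, V(4,2)=61.1260, V(4,3)=29.5748, V(4,4)=0.0000
Node (3,0) S=40.4439: V=(p*·82.2594+(1−p*)·96.4148)/1.01=83.4471; Δ=(82.2594−96.4148)/(42.8706−28.7152)=-1.0000; B=V−Δ·S=123.8911
Node (3,1) S=60.3811: V=(p*·61.1260+(1−p*)·82.2594)/1.01=63.5100; Δ=(61.1260−82.2594)/(64.0040−42.8706)=-1.0000; B=V−Δ·S=123.8911
Node (3,2) S=90.1464: V=(p*·29.5748+(1−p*)·61.1260)/1.01=33.7447; Δ=(29.5748−61.1260)/(95.5552−64.0040)=-1.0000; B=V−Δ·S=123.8911
Node (3,3) S=134.5848: V=(p*·0.0000+(1−p*)·29.5748)/1.01=4.1831; Δ=(0.0000−29.5748)/(142.6599−95.5552)=-0.6279; B=V−Δ·S=88.6825
Node (2,0) S=56.9633: V=(p*·63.5100+(1−p*)·83.4471)/1.01=65.7011; Δ=(63.5100−83.4471)/(60.3811−40.4439)=-1.0000; B=V−Δ·S=122.6644
Node (2,1) S=85.0438: V=(p*·33.7447+(1−p*)·63.5100)/1.01=37.6206; Δ=(33.7447−63.5100)/(90.1464−60.3811)=-1.0000; B=V−Δ·S=122.6644
Node (2,2) S=126.9668: V=(p*·4.1831+(1−p*)·33.7447)/1.01=8.3230; Δ=(4.1831−33.7447)/(134.5848−90.1464)=-0.6652; B=V−Δ·S=92.7845
Node (1,0) S=80.2300: V=(p*·37.6206+(1−p*)·65.7011)/1.01=41.2199; Δ=(37.6206−65.7011)/(85.0438−56.9633)=-1.0000; B=V−Δ·S=121.4499
Node (1,1) S=119.7800: V=(p*·8.3230+(1−p*)·37.6206)/1.01=12.3845; Δ=(8.3230−37.6206)/(126.9668−85.0438)=-0.6988; B=V−Δ·S=96.0921
Node (0,0) S=113.0000: V=(p*·12.3845+(1−p*)·41.2199)/1.01=16.3405; Δ=(12.3845−41.2199)/(119.7800−80.2300)=-0.7291; B=V−Δ·S=98.7274
Each (Δ,B) replicates both successor values, so the strategy is self-financing and V0 is arbitrage-free.

(0,0): Delta=-0.7291 Bond=98.7274
(1,0): Delta=-1.0000 Bond=121.4499
(1,1): Delta=-0.6988 Bond=96.0921
(2,0): Delta=-1.0000 Bond=122.6644
(2,1): Delta=-1.0000 Bond=122.6644
(2,2): Delta=-0.6652 Bond=92.7845
(3,0): Delta=-1.0000 Bond=123.8911
(3,1): Delta=-1.0000 Bond=123.8911
(3,2): Delta=-1.0000 Bond=123.8911
(3,3): Delta=-0.6279 Bond=88.6825
V0=16.3405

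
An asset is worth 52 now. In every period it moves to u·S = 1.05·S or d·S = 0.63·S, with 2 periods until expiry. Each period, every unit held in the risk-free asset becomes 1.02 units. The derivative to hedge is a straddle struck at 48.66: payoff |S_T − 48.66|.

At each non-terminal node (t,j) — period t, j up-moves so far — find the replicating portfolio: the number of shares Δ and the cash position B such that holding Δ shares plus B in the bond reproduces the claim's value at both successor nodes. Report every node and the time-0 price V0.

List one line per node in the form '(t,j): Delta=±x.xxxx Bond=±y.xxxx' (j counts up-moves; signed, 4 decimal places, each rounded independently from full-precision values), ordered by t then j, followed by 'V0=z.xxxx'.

(0,0): Delta=-0.2772 Bond=23.5562
(1,0): Delta=-1.0000 Bond=47.7059
(1,1): Delta=-0.2439 Bond=22.2059
V0=9.1412

Since d<R<u, set p* = (R−d)/(u−d) = 0.9286; price each node as the discounted p*-expectation of its children.
Payoff layer (t=2): V(2,0)=28.0212, V(2,1)=14.2620, V(2,2)=8.6700
Node (1,0) S=32.7600: V=(p*·14.2620+(1−p*)·28.0212)/1.02=14.9459; Δ=(14.2620−28.0212)/(34.3980−20.6388)=-1.0000; B=V−Δ·S=47.7059
Node (1,1) S=54.6000: V=(p*·8.6700+(1−p*)·14.2620)/1.02=8.8916; Δ=(8.6700−14.2620)/(57.3300−34.3980)=-0.2439; B=V−Δ·S=22.2059
Node (0,0) S=52.0000: V=(p*·8.8916+(1−p*)·14.9459)/1.02=9.1412; Δ=(8.8916−14.9459)/(54.6000−32.7600)=-0.2772; B=V−Δ·S=23.5562
Self-financing check: at every node Δ·S+B equals the discounted successor values.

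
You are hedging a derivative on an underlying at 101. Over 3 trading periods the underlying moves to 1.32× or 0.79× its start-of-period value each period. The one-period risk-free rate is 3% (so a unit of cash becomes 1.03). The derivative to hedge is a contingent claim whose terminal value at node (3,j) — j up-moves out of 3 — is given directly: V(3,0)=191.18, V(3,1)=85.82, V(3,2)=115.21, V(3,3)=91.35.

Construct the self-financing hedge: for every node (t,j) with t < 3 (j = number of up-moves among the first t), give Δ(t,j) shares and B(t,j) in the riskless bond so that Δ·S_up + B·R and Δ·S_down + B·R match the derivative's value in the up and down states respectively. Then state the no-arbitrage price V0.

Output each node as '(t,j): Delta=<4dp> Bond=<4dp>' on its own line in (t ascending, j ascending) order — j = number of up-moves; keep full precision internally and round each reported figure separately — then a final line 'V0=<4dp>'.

The replicating-portfolio and risk-neutral prices coincide; use p* = (1.03−0.79)/(1.32−0.79) = 0.4528 for the latter.
Terminal payoffs: V(3,0)=191.1800, V(3,1)=85.8200, V(3,2)=115.2100, V(3,3)=91.3500
(2,0): S=63.0341. Δ = (V_up−V_dn)/(S_up−S_dn) = (85.8200−191.1800)/(83.2050−49.7969) = -3.1537. V = [p*·85.8200 + (1−p*)·191.1800]/1.03 = 139.2911. B = V − Δ·S = 338.0835.
(2,1): S=105.3228. Δ = (V_up−V_dn)/(S_up−S_dn) = (115.2100−85.8200)/(139.0261−83.2050) = 0.5265. V = [p*·115.2100 + (1−p*)·85.8200]/1.03 = 96.2414. B = V − Δ·S = 40.7886.
(2,2): S=175.9824. Δ = (V_up−V_dn)/(S_up−S_dn) = (91.3500−115.2100)/(232.2968−139.0261) = -0.2558. V = [p*·91.3500 + (1−p*)·115.2100]/1.03 = 101.3645. B = V − Δ·S = 146.3834.
(1,0): S=79.7900. Δ = (V_up−V_dn)/(S_up−S_dn) = (96.2414−139.2911)/(105.3228−63.0341) = -1.0180. V = [p*·96.2414 + (1−p*)·139.2911]/1.03 = 116.3077. B = V − Δ·S = 197.5334.
(1,1): S=133.3200. Δ = (V_up−V_dn)/(S_up−S_dn) = (101.3645−96.2414)/(175.9824−105.3228) = 0.0725. V = [p*·101.3645 + (1−p*)·96.2414]/1.03 = 95.6906. B = V − Δ·S = 86.0244.
(0,0): S=101.0000. Δ = (V_up−V_dn)/(S_up−S_dn) = (95.6906−116.3077)/(133.3200−79.7900) = -0.3851. V = [p*·95.6906 + (1−p*)·116.3077]/1.03 = 103.8560. B = V − Δ·S = 142.7561.
The time-0 hedge costs 103.8560, which is the no-arbitrage price.

(0,0): Delta=-0.3851 Bond=142.7561
(1,0): Delta=-1.0180 Bond=197.5334
(1,1): Delta=0.0725 Bond=86.0244
(2,0): Delta=-3.1537 Bond=338.0835
(2,1): Delta=0.5265 Bond=40.7886
(2,2): Delta=-0.2558 Bond=146.3834
V0=103.8560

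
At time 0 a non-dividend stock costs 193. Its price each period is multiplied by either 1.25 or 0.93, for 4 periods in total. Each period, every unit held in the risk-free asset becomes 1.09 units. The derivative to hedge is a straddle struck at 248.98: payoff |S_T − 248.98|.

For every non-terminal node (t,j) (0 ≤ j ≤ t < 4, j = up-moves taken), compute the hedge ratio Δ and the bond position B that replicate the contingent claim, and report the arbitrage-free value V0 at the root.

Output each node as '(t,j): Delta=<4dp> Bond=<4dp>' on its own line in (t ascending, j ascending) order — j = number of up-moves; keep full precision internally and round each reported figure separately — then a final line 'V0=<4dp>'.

Risk-neutral probability p* = (R−d)/(u−d) = (1.09−0.93)/(1.25−0.93) = 0.5000.
Payoff layer (t=4): V(4,0)=104.6060, V(4,1)=54.9289, V(4,2)=11.8414, V(4,3)=101.5864, V(4,4)=222.2114
  t=3,j=0: stock 155.2409 → up 194.0511 (V=54.9289), down 144.3740 (V=104.6060). Price 73.1811; hedge Δ=-1.0000, bond B=228.4220.
  t=3,j=1: stock 208.6571 → up 260.8214 (V=11.8414), down 194.0511 (V=54.9289). Price 30.6286; hedge Δ=-0.6453, bond B=165.2769.
  t=3,j=2: stock 280.4531 → up 350.5664 (V=101.5864), down 260.8214 (V=11.8414). Price 52.0311; hedge Δ=1.0000, bond B=-228.4220.
  t=3,j=3: stock 376.9531 → up 471.1914 (V=222.2114), down 350.5664 (V=101.5864). Price 148.5311; hedge Δ=1.0000, bond B=-228.4220.
  t=2,j=0: stock 166.9257 → up 208.6571 (V=30.6286), down 155.2409 (V=73.1811). Price 47.6191; hedge Δ=-0.7966, bond B=180.5958.
  t=2,j=1: stock 224.3625 → up 280.4531 (V=52.0311), down 208.6571 (V=30.6286). Price 37.9173; hedge Δ=0.2981, bond B=-28.9656.
  t=2,j=2: stock 301.5625 → up 376.9531 (V=148.5311), down 280.4531 (V=52.0311). Price 92.0010; hedge Δ=1.0000, bond B=-209.5615.
  t=1,j=0: stock 179.4900 → up 224.3625 (V=37.9173), down 166.9257 (V=47.6191). Price 39.2369; hedge Δ=-0.1689, bond B=69.5551.
  t=1,j=1: stock 241.2500 → up 301.5625 (V=92.0010), down 224.3625 (V=37.9173). Price 59.5955; hedge Δ=0.7006, bond B=-109.4161.
  t=0,j=0: stock 193.0000 → up 241.2500 (V=59.5955), down 179.4900 (V=39.2369). Price 45.3360; hedge Δ=0.3296, bond B=-18.2849.
Each (Δ,B) replicates both successor values, so the strategy is self-financing and V0 is arbitrage-free.

(0,0): Delta=0.3296 Bond=-18.2849
(1,0): Delta=-0.1689 Bond=69.5551
(1,1): Delta=0.7006 Bond=-109.4161
(2,0): Delta=-0.7966 Bond=180.5958
(2,1): Delta=0.2981 Bond=-28.9656
(2,2): Delta=1.0000 Bond=-209.5615
(3,0): Delta=-1.0000 Bond=228.4220
(3,1): Delta=-0.6453 Bond=165.2769
(3,2): Delta=1.0000 Bond=-228.4220
(3,3): Delta=1.0000 Bond=-228.4220
V0=45.3360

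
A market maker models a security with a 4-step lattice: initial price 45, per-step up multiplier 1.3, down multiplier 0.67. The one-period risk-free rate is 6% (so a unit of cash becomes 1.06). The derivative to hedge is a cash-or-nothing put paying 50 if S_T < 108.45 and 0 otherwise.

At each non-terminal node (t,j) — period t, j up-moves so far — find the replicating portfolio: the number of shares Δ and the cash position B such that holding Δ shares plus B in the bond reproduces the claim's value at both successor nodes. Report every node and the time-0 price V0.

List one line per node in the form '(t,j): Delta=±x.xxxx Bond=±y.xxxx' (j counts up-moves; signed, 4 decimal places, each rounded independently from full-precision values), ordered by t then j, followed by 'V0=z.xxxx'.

(0,0): Delta=-0.3513 Bond=49.5967
(1,0): Delta=0.0000 Bond=41.9810
(1,1): Delta=-0.4627 Bond=59.0904
(2,0): Delta=0.0000 Bond=44.4998
(2,1): Delta=0.0000 Bond=44.4998
(2,2): Delta=-0.6095 Bond=73.7964
(3,0): Delta=0.0000 Bond=47.1698
(3,1): Delta=0.0000 Bond=47.1698
(3,2): Delta=0.0000 Bond=47.1698
(3,3): Delta=-0.8028 Bond=97.3345
V0=33.7884

Under the risk-neutral measure, an up-move has probability p* = (R−d)/(u−d) = 0.6190 and values discount at R = 1.06.
Payoff layer (t=4): V(4,0)=50.0000, V(4,1)=50.0000, V(4,2)=50.0000, V(4,3)=50.0000, V(4,4)=0.0000
  t=3,j=0: stock 13.5343 → up 17.5946 (V=50.0000), down 9.0680 (V=50.0000). Price 47.1698; hedge Δ=0.0000, bond B=47.1698.
  t=3,j=1: stock 26.2607 → up 34.1388 (V=50.0000), down 17.5946 (V=50.0000). Price 47.1698; hedge Δ=0.0000, bond B=47.1698.
  t=3,j=2: stock 50.9535 → up 66.2396 (V=50.0000), down 34.1388 (V=50.0000). Price 47.1698; hedge Δ=0.0000, bond B=47.1698.
  t=3,j=3: stock 98.8650 → up 128.5245 (V=0.0000), down 66.2396 (V=50.0000). Price 17.9695; hedge Δ=-0.8028, bond B=97.3345.
  t=2,j=0: stock 20.2005 → up 26.2607 (V=47.1698), down 13.5343 (V=47.1698). Price 44.4998; hedge Δ=0.0000, bond B=44.4998.
  t=2,j=1: stock 39.1950 → up 50.9535 (V=47.1698), down 26.2607 (V=47.1698). Price 44.4998; hedge Δ=0.0000, bond B=44.4998.
  t=2,j=2: stock 76.0500 → up 98.8650 (V=17.9695), down 50.9535 (V=47.1698). Price 27.4466; hedge Δ=-0.6095, bond B=73.7964.
  t=1,j=0: stock 30.1500 → up 39.1950 (V=44.4998), down 20.2005 (V=44.4998). Price 41.9810; hedge Δ=0.0000, bond B=41.9810.
  t=1,j=1: stock 58.5000 → up 76.0500 (V=27.4466), down 39.1950 (V=44.4998). Price 32.0218; hedge Δ=-0.4627, bond B=59.0904.
  t=0,j=0: stock 45.0000 → up 58.5000 (V=32.0218), down 30.1500 (V=41.9810). Price 33.7884; hedge Δ=-0.3513, bond B=49.5967.
Root portfolio cost Δ·45+B reproduces V0=33.7884.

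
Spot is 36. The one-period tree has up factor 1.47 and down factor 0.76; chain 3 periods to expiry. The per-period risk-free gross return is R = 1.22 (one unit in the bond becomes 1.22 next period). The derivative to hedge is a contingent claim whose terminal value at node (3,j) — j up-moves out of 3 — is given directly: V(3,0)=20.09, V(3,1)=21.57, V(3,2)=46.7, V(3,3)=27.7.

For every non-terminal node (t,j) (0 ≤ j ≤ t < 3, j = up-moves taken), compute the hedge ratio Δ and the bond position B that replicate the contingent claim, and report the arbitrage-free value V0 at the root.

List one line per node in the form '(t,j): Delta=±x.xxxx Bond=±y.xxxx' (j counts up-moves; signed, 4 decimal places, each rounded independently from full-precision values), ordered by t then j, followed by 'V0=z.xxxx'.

The replicating-portfolio and risk-neutral prices coincide; use p* = (1.22−0.76)/(1.47−0.76) = 0.6479 for the latter.
At expiry t=3: V(3,0)=20.0900, V(3,1)=21.5700, V(3,2)=46.7000, V(3,3)=27.7000
(2,0): S=20.7936. Δ = (V_up−V_dn)/(S_up−S_dn) = (21.5700−20.0900)/(30.5666−15.8031) = 0.1002. V = [p*·21.5700 + (1−p*)·20.0900]/1.22 = 17.2532. B = V − Δ·S = 15.1687.
(2,1): S=40.2192. Δ = (V_up−V_dn)/(S_up−S_dn) = (46.7000−21.5700)/(59.1222−30.5666) = 0.8800. V = [p*·46.7000 + (1−p*)·21.5700]/1.22 = 31.0257. B = V − Δ·S = -4.3686.
(2,2): S=77.7924. Δ = (V_up−V_dn)/(S_up−S_dn) = (27.7000−46.7000)/(114.3548−59.1222) = -0.3440. V = [p*·27.7000 + (1−p*)·46.7000]/1.22 = 28.1886. B = V − Δ·S = 54.9492.
(1,0): S=27.3600. Δ = (V_up−V_dn)/(S_up−S_dn) = (31.0257−17.2532)/(40.2192−20.7936) = 0.7090. V = [p*·31.0257 + (1−p*)·17.2532]/1.22 = 21.4559. B = V − Δ·S = 2.0580.
(1,1): S=52.9200. Δ = (V_up−V_dn)/(S_up−S_dn) = (28.1886−31.0257)/(77.7924−40.2192) = -0.0755. V = [p*·28.1886 + (1−p*)·31.0257]/1.22 = 23.9243. B = V − Δ·S = 27.9202.
(0,0): S=36.0000. Δ = (V_up−V_dn)/(S_up−S_dn) = (23.9243−21.4559)/(52.9200−27.3600) = 0.0966. V = [p*·23.9243 + (1−p*)·21.4559]/1.22 = 18.8977. B = V − Δ·S = 15.4211.
Root portfolio cost Δ·36+B reproduces V0=18.8977.

(0,0): Delta=0.0966 Bond=15.4211
(1,0): Delta=0.7090 Bond=2.0580
(1,1): Delta=-0.0755 Bond=27.9202
(2,0): Delta=0.1002 Bond=15.1687
(2,1): Delta=0.8800 Bond=-4.3686
(2,2): Delta=-0.3440 Bond=54.9492
V0=18.8977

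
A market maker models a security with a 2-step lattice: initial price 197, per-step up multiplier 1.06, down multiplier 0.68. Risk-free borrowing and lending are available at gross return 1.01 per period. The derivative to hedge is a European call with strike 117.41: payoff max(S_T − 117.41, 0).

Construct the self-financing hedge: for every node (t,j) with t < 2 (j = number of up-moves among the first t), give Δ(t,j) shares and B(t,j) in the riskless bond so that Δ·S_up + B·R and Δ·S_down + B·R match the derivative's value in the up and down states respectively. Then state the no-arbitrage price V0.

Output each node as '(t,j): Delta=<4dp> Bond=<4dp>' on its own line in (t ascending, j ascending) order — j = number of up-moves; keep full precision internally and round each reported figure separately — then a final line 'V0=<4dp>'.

(0,0): Delta=0.9542 Bond=-105.6275
(1,0): Delta=0.4830 Bond=-43.5632
(1,1): Delta=1.0000 Bond=-116.2475
V0=82.3501

No-arbitrage ⇒ martingale measure with p* = (R−d)/(u−d) = 0.8684.
Payoff layer (t=2): V(2,0)=0.0000, V(2,1)=24.5876, V(2,2)=103.9392
  t=1,j=0: stock 133.9600 → up 141.9976 (V=24.5876), down 91.0928 (V=0.0000). Price 21.1410; hedge Δ=0.4830, bond B=-43.5632.
  t=1,j=1: stock 208.8200 → up 221.3492 (V=103.9392), down 141.9976 (V=24.5876). Price 92.5725; hedge Δ=1.0000, bond B=-116.2475.
  t=0,j=0: stock 197.0000 → up 208.8200 (V=92.5725), down 133.9600 (V=21.1410). Price 82.3501; hedge Δ=0.9542, bond B=-105.6275.
Each (Δ,B) replicates both successor values, so the strategy is self-financing and V0 is arbitrage-free.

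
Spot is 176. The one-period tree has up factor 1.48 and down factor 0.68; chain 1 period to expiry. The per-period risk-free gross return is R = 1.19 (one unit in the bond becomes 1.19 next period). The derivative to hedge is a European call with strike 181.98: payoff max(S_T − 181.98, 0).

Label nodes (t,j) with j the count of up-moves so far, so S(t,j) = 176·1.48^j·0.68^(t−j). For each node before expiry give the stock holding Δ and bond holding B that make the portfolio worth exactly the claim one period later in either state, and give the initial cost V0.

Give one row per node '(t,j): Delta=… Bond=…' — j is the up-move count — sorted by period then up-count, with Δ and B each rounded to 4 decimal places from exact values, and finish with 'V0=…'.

(0,0): Delta=0.5575 Bond=-56.0714
V0=42.0536

The replicating-portfolio and risk-neutral prices coincide; use p* = (1.19−0.68)/(1.48−0.68) = 0.6375 for the latter.
At expiry t=1: V(1,0)=0.0000, V(1,1)=78.5000
  t=0,j=0: stock 176.0000 → up 260.4800 (V=78.5000), down 119.6800 (V=0.0000). Price 42.0536; hedge Δ=0.5575, bond B=-56.0714.
Root portfolio cost Δ·176+B reproduces V0=42.0536.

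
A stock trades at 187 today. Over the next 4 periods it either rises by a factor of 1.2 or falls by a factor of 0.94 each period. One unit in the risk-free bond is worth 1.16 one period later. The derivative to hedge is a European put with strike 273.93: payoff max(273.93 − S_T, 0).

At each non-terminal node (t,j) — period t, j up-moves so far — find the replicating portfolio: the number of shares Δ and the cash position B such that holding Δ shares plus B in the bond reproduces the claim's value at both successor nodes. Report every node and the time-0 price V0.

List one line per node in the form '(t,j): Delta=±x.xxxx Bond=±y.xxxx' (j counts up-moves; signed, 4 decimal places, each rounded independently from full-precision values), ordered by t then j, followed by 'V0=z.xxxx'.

(0,0): Delta=-0.1995 Bond=39.9596
(1,0): Delta=-0.6529 Bond=126.0466
(1,1): Delta=-0.1349 Bond=31.8635
(2,0): Delta=-1.0000 Bond=203.5746
(2,1): Delta=-0.6034 Bond=135.7849
(2,2): Delta=-0.0682 Bond=18.9938
(3,0): Delta=-1.0000 Bond=236.1466
(3,1): Delta=-1.0000 Bond=236.1466
(3,2): Delta=-0.5469 Bond=143.2130
(3,3): Delta=0.0000 Bond=0.0000
V0=2.6568

Under the risk-neutral measure, an up-move has probability p* = (R−d)/(u−d) = 0.8462 and values discount at R = 1.16.
At expiry t=4: V(4,0)=127.9299, V(4,1)=87.5470, V(4,2)=35.9942, V(4,3)=0.0000, V(4,4)=0.0000
Node (3,0) S=155.3192: V=(p*·87.5470+(1−p*)·127.9299)/1.16=80.8273; Δ=(87.5470−127.9299)/(186.3830−146.0001)=-1.0000; B=V−Δ·S=236.1466
Node (3,1) S=198.2798: V=(p*·35.9942+(1−p*)·87.5470)/1.16=37.8667; Δ=(35.9942−87.5470)/(237.9358−186.3830)=-1.0000; B=V−Δ·S=236.1466
Node (3,2) S=253.1232: V=(p*·0.0000+(1−p*)·35.9942)/1.16=4.7738; Δ=(0.0000−35.9942)/(303.7478−237.9358)=-0.5469; B=V−Δ·S=143.2130
Node (3,3) S=323.1360: V=(p*·0.0000+(1−p*)·0.0000)/1.16=0.0000; Δ=(0.0000−0.0000)/(387.7632−303.7478)=0.0000; B=V−Δ·S=0.0000
Node (2,0) S=165.2332: V=(p*·37.8667+(1−p*)·80.8273)/1.16=38.3414; Δ=(37.8667−80.8273)/(198.2798−155.3192)=-1.0000; B=V−Δ·S=203.5746
Node (2,1) S=210.9360: V=(p*·4.7738+(1−p*)·37.8667)/1.16=8.5043; Δ=(4.7738−37.8667)/(253.1232−198.2798)=-0.6034; B=V−Δ·S=135.7849
Node (2,2) S=269.2800: V=(p*·0.0000+(1−p*)·4.7738)/1.16=0.6331; Δ=(0.0000−4.7738)/(323.1360−253.1232)=-0.0682; B=V−Δ·S=18.9938
Node (1,0) S=175.7800: V=(p*·8.5043+(1−p*)·38.3414)/1.16=11.2885; Δ=(8.5043−38.3414)/(210.9360−165.2332)=-0.6529; B=V−Δ·S=126.0466
Node (1,1) S=224.4000: V=(p*·0.6331+(1−p*)·8.5043)/1.16=1.5897; Δ=(0.6331−8.5043)/(269.2800−210.9360)=-0.1349; B=V−Δ·S=31.8635
Node (0,0) S=187.0000: V=(p*·1.5897+(1−p*)·11.2885)/1.16=2.6568; Δ=(1.5897−11.2885)/(224.4000−175.7800)=-0.1995; B=V−Δ·S=39.9596
Check: Δ(0,0)·S0 + B(0,0) = 2.6568 = V0.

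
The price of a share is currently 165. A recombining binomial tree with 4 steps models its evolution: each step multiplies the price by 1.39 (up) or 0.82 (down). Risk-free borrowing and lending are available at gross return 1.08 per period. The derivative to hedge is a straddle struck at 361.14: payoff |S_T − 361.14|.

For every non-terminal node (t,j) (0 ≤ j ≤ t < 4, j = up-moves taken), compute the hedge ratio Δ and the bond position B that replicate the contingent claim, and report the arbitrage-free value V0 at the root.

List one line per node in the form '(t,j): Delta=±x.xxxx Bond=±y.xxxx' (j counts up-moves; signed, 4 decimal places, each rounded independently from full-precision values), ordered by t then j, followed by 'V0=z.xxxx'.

Under the risk-neutral measure, an up-move has probability p* = (R−d)/(u−d) = 0.4561 and values discount at R = 1.08.
At expiry t=4: V(4,0)=286.5399, V(4,1)=234.6837, V(4,2)=146.7812, V(4,3)=2.2243, V(4,4)=254.8067
(3,0): S=90.9757. Δ = (V_up−V_dn)/(S_up−S_dn) = (234.6837−286.5399)/(126.4563−74.6001) = -1.0000. V = [p*·234.6837 + (1−p*)·286.5399]/1.08 = 243.4132. B = V − Δ·S = 334.3889.
(3,1): S=154.2149. Δ = (V_up−V_dn)/(S_up−S_dn) = (146.7812−234.6837)/(214.3588−126.4563) = -1.0000. V = [p*·146.7812 + (1−p*)·234.6837]/1.08 = 180.1739. B = V − Δ·S = 334.3889.
(3,2): S=261.4131. Δ = (V_up−V_dn)/(S_up−S_dn) = (2.2243−146.7812)/(363.3643−214.3588) = -0.9701. V = [p*·2.2243 + (1−p*)·146.7812]/1.08 = 74.8546. B = V − Δ·S = 328.4633.
(3,3): S=443.1271. Δ = (V_up−V_dn)/(S_up−S_dn) = (254.8067−2.2243)/(615.9467−363.3643) = 1.0000. V = [p*·254.8067 + (1−p*)·2.2243]/1.08 = 108.7382. B = V − Δ·S = -334.3889.
(2,0): S=110.9460. Δ = (V_up−V_dn)/(S_up−S_dn) = (180.1739−243.4132)/(154.2149−90.9757) = -1.0000. V = [p*·180.1739 + (1−p*)·243.4132]/1.08 = 198.6733. B = V − Δ·S = 309.6193.
(2,1): S=188.0670. Δ = (V_up−V_dn)/(S_up−S_dn) = (74.8546−180.1739)/(261.4131−154.2149) = -0.9825. V = [p*·74.8546 + (1−p*)·180.1739]/1.08 = 122.3459. B = V − Δ·S = 307.1167.
(2,2): S=318.7965. Δ = (V_up−V_dn)/(S_up−S_dn) = (108.7382−74.8546)/(443.1271−261.4131) = 0.1865. V = [p*·108.7382 + (1−p*)·74.8546]/1.08 = 83.6206. B = V − Δ·S = 24.1756.
(1,0): S=135.3000. Δ = (V_up−V_dn)/(S_up−S_dn) = (122.3459−198.6733)/(188.0670−110.9460) = -0.9897. V = [p*·122.3459 + (1−p*)·198.6733]/1.08 = 151.7197. B = V − Δ·S = 285.6276.
(1,1): S=229.3500. Δ = (V_up−V_dn)/(S_up−S_dn) = (83.6206−122.3459)/(318.7965−188.0670) = -0.2962. V = [p*·83.6206 + (1−p*)·122.3459]/1.08 = 96.9275. B = V − Δ·S = 164.8665.
(0,0): S=165.0000. Δ = (V_up−V_dn)/(S_up−S_dn) = (96.9275−151.7197)/(229.3500−135.3000) = -0.5826. V = [p*·96.9275 + (1−p*)·151.7197]/1.08 = 117.3396. B = V − Δ·S = 213.4663.
The time-0 hedge costs 117.3396, which is the no-arbitrage price.

(0,0): Delta=-0.5826 Bond=213.4663
(1,0): Delta=-0.9897 Bond=285.6276
(1,1): Delta=-0.2962 Bond=164.8665
(2,0): Delta=-1.0000 Bond=309.6193
(2,1): Delta=-0.9825 Bond=307.1167
(2,2): Delta=0.1865 Bond=24.1756
(3,0): Delta=-1.0000 Bond=334.3889
(3,1): Delta=-1.0000 Bond=334.3889
(3,2): Delta=-0.9701 Bond=328.4633
(3,3): Delta=1.0000 Bond=-334.3889
V0=117.3396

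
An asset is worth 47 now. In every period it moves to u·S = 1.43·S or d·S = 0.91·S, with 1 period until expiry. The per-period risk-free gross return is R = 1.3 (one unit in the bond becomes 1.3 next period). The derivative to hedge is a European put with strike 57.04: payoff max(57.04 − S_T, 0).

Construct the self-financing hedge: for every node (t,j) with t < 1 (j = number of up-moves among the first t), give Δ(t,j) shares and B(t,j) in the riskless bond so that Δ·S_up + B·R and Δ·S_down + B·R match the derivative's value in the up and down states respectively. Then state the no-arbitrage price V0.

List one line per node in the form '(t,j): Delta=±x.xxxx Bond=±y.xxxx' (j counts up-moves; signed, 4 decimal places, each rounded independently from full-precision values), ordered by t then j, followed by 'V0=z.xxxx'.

(0,0): Delta=-0.5839 Bond=30.1865
V0=2.7442

Since d<R<u, set p* = (R−d)/(u−d) = 0.7500; price each node as the discounted p*-expectation of its children.
Terminal payoffs: V(1,0)=14.2700, V(1,1)=0.0000
(0,0): S=47.0000. Δ = (V_up−V_dn)/(S_up−S_dn) = (0.0000−14.2700)/(67.2100−42.7700) = -0.5839. V = [p*·0.0000 + (1−p*)·14.2700]/1.3 = 2.7442. B = V − Δ·S = 30.1865.
Each (Δ,B) replicates both successor values, so the strategy is self-financing and V0 is arbitrage-free.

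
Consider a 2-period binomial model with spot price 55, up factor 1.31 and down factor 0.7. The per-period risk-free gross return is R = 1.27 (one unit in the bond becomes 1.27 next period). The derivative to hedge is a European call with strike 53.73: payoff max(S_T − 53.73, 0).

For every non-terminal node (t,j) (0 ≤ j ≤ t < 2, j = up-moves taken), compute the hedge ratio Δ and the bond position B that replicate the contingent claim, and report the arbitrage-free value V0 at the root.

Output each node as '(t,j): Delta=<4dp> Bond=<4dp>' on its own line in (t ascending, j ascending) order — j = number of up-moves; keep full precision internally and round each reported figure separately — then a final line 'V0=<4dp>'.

(0,0): Delta=0.8916 Bond=-27.0287
(1,0): Delta=0.0000 Bond=0.0000
(1,1): Delta=0.9250 Bond=-36.7353
V0=22.0091

No-arbitrage ⇒ martingale measure with p* = (R−d)/(u−d) = 0.9344.
At expiry t=2: V(2,0)=0.0000, V(2,1)=0.0000, V(2,2)=40.6555
Node (1,0) S=38.5000: V=(p*·0.0000+(1−p*)·0.0000)/1.27=0.0000; Δ=(0.0000−0.0000)/(50.4350−26.9500)=0.0000; B=V−Δ·S=0.0000
Node (1,1) S=72.0500: V=(p*·40.6555+(1−p*)·0.0000)/1.27=29.9130; Δ=(40.6555−0.0000)/(94.3855−50.4350)=0.9250; B=V−Δ·S=-36.7353
Node (0,0) S=55.0000: V=(p*·29.9130+(1−p*)·0.0000)/1.27=22.0091; Δ=(29.9130−0.0000)/(72.0500−38.5000)=0.8916; B=V−Δ·S=-27.0287
Self-financing check: at every node Δ·S+B equals the discounted successor values.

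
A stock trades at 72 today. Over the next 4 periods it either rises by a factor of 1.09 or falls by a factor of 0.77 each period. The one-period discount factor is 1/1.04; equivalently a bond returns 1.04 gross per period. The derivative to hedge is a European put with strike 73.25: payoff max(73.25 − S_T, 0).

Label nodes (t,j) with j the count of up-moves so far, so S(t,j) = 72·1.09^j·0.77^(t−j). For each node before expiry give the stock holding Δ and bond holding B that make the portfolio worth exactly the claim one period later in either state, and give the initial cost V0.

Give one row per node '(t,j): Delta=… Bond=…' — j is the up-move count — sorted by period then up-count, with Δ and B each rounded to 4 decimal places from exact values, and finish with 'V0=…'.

Risk-neutral probability p* = (R−d)/(u−d) = (1.04−0.77)/(1.09−0.77) = 0.8437.
At expiry t=4: V(4,0)=47.9398, V(4,1)=37.4213, V(4,2)=22.5314, V(4,3)=1.4536, V(4,4)=0.0000
Node (3,0) S=32.8704: V=(p*·37.4213+(1−p*)·47.9398)/1.04=37.5623; Δ=(37.4213−47.9398)/(35.8287−25.3102)=-1.0000; B=V−Δ·S=70.4327
Node (3,1) S=46.5308: V=(p*·22.5314+(1−p*)·37.4213)/1.04=23.9019; Δ=(22.5314−37.4213)/(50.7186−35.8287)=-1.0000; B=V−Δ·S=70.4327
Node (3,2) S=65.8683: V=(p*·1.4536+(1−p*)·22.5314)/1.04=4.5644; Δ=(1.4536−22.5314)/(71.7964−50.7186)=-1.0000; B=V−Δ·S=70.4327
Node (3,3) S=93.2421: V=(p*·0.0000+(1−p*)·1.4536)/1.04=0.2184; Δ=(0.0000−1.4536)/(101.6339−71.7964)=-0.0487; B=V−Δ·S=4.7609
Node (2,0) S=42.6888: V=(p*·23.9019+(1−p*)·37.5623)/1.04=25.0349; Δ=(23.9019−37.5623)/(46.5308−32.8704)=-1.0000; B=V−Δ·S=67.7237
Node (2,1) S=60.4296: V=(p*·4.5644+(1−p*)·23.9019)/1.04=7.2941; Δ=(4.5644−23.9019)/(65.8683−46.5308)=-1.0000; B=V−Δ·S=67.7237
Node (2,2) S=85.5432: V=(p*·0.2184+(1−p*)·4.5644)/1.04=0.8629; Δ=(0.2184−4.5644)/(93.2421−65.8683)=-0.1588; B=V−Δ·S=14.4443
Node (1,0) S=55.4400: V=(p*·7.2941+(1−p*)·25.0349)/1.04=9.6790; Δ=(7.2941−25.0349)/(60.4296−42.6888)=-1.0000; B=V−Δ·S=65.1190
Node (1,1) S=78.4800: V=(p*·0.8629+(1−p*)·7.2941)/1.04=1.7960; Δ=(0.8629−7.2941)/(85.5432−60.4296)=-0.2561; B=V−Δ·S=21.8935
Node (0,0) S=72.0000: V=(p*·1.7960+(1−p*)·9.6790)/1.04=2.9112; Δ=(1.7960−9.6790)/(78.4800−55.4400)=-0.3421; B=V−Δ·S=27.5456
Root portfolio cost Δ·72+B reproduces V0=2.9112.

(0,0): Delta=-0.3421 Bond=27.5456
(1,0): Delta=-1.0000 Bond=65.1190
(1,1): Delta=-0.2561 Bond=21.8935
(2,0): Delta=-1.0000 Bond=67.7237
(2,1): Delta=-1.0000 Bond=67.7237
(2,2): Delta=-0.1588 Bond=14.4443
(3,0): Delta=-1.0000 Bond=70.4327
(3,1): Delta=-1.0000 Bond=70.4327
(3,2): Delta=-1.0000 Bond=70.4327
(3,3): Delta=-0.0487 Bond=4.7609
V0=2.9112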